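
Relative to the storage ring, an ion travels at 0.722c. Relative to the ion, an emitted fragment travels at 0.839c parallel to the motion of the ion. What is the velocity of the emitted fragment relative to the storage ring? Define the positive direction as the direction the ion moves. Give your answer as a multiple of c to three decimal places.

0.972c

With v = 0.722 and u' = 0.839 (in units of c),
u = (u' + v)/(1 + u'v/c²):
u = (0.839 + 0.722) / (1 + 0.839·0.722) = 1.5610/1.6058 = 0.9721
(Galilean addition would give +1.561c, exceeding c.)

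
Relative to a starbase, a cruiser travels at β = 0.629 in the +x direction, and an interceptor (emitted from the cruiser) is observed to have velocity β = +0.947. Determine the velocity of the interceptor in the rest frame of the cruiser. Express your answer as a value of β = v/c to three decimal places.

Invert the composition law: u' = (u − v)/(1 − uv/c²).
u' = (0.947 − 0.629) / (1 − (0.947)(0.629)) = 0.3180/0.4043 = 0.7865.

β = +0.786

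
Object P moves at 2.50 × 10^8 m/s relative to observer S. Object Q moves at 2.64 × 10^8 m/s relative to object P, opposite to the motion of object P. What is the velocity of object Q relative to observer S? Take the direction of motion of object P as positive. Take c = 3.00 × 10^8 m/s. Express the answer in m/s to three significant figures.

In units of c (dividing by 3.00 × 10^8 m/s): v = 0.833, u' = -0.880.
u = (u' + v)/(1 + u'v/c²):
u = (-0.880 + 0.833) / (1 + (-0.880)·0.833) = -0.0467/0.2667 = -0.1750
(Galilean addition would give -0.047c.)
Converting back: u = -0.1750 × 3.00 × 10^8 m/s.

-5.25 × 10^7 m/s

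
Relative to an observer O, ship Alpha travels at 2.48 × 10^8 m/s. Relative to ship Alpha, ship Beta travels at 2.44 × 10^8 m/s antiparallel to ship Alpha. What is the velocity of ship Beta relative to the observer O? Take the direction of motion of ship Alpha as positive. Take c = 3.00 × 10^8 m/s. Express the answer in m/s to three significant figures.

In units of c (dividing by 3.00 × 10^8 m/s): v = 0.827, u' = -0.813.
u = (u' + v)/(1 + u'v/c²):
u = (-0.813 + 0.827) / (1 + (-0.813)·0.827) = 0.0133/0.3276 = 0.0407
(Galilean addition would give +0.013c.)
Converting back: u = 0.0407 × 3.00 × 10^8 m/s.

+1.22 × 10^7 m/s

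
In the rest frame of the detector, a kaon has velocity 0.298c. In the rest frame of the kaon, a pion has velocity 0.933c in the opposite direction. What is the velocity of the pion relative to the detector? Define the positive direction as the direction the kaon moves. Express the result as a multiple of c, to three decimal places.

-0.880c

With v = 0.298 and u' = -0.933 (in units of c),
u = (u' + v)/(1 + u'v/c²):
u = (-0.933 + 0.298) / (1 + (-0.933)·0.298) = -0.6350/0.7220 = -0.8795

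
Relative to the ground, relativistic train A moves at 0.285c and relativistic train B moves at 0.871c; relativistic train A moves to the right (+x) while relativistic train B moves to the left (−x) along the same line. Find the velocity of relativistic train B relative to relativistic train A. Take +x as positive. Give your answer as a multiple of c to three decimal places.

β_A = 0.285, β_B = -0.871.
Transform to A's frame with the inverse velocity-addition law: u' = (u − v)/(1 − uv/c²), taking u = β_B and v = β_A.
u' = (-0.871 − 0.285) / (1 − (0.285)(-0.871)) = -1.1560/1.2482 = -0.9261.

-0.926c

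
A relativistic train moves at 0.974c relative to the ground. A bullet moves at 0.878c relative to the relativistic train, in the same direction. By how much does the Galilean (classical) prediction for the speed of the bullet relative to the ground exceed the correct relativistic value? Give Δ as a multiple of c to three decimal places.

Galilean: u_cl = 0.878 + 0.974 = 1.8520.
Relativistic: u_rel = (0.878 + 0.974) / (1 + 0.878·0.974) = 1.8520/1.8552 = 0.9983.
Δ = 1.8520 − 0.9983 = 0.8537.
(The classical prediction exceeds c; the relativistic result does not.)

Δ = 0.854c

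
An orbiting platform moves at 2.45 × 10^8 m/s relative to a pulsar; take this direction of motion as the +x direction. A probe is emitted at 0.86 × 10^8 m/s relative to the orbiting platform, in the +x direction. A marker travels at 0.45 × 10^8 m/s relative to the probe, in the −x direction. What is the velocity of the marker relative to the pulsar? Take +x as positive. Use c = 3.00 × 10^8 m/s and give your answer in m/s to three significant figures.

Apply u = (u' + v)/(1 + u'v/c²) successively, working outward toward the pulsar.
(Dividing each given speed by c = 3.00 × 10^8 m/s to work in units of c.)
Start: velocity of the orbiting platform relative to the pulsar = 0.8167c.
Compose with the probe (u' = 0.287 in the orbiting platform frame): u_1 = (0.287 + 0.817) / (1 + 0.287·0.817) = 1.1033/1.2341 = 0.8940.
Compose with the marker (u' = -0.150 in the probe frame): u_2 = (-0.150 + 0.894) / (1 + (-0.150)·0.894) = 0.7440/0.8659 = 0.8593.
So u = 0.8593 × 3.00 × 10^8 m/s.

+2.58 × 10^8 m/s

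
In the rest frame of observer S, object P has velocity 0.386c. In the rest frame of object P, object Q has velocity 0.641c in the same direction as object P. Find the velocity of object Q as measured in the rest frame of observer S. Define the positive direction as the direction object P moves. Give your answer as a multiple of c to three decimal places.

With v = 0.386 and u' = 0.641 (in units of c),
u = (u' + v)/(1 + u'v/c²):
u = (0.641 + 0.386) / (1 + 0.641·0.386) = 1.0270/1.2474 = 0.8233

0.823c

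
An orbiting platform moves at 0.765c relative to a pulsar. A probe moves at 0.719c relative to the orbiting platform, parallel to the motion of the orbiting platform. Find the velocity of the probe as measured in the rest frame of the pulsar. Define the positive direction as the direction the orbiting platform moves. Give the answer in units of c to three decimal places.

With v = 0.765 and u' = 0.719 (in units of c),
u = (u' + v)/(1 + u'v/c²):
u = (0.719 + 0.765) / (1 + 0.719·0.765) = 1.4840/1.5500 = 0.9574
(Galilean addition would give +1.484c, exceeding c.)

0.957c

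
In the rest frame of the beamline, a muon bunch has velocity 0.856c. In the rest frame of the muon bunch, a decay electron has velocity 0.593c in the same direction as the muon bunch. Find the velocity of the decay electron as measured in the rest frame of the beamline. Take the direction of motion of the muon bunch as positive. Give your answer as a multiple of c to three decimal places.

0.961c

With v = 0.856 and u' = 0.593 (in units of c),
u = (u' + v)/(1 + u'v/c²):
u = (0.593 + 0.856) / (1 + 0.593·0.856) = 1.4490/1.5076 = 0.9611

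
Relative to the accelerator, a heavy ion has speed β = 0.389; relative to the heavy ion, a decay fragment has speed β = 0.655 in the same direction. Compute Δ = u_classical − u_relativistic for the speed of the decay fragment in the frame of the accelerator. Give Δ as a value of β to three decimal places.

Δ = 0.212

Galilean: u_cl = 0.655 + 0.389 = 1.0440.
Relativistic: u_rel = (0.655 + 0.389) / (1 + 0.655·0.389) = 1.0440/1.2548 = 0.8320.
Δ = 1.0440 − 0.8320 = 0.2120.
(The classical prediction exceeds c; the relativistic result does not.)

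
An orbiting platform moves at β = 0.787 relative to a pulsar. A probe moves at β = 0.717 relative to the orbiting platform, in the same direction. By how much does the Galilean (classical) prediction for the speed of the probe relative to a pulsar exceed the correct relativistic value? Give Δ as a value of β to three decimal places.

Δ = 0.543

Galilean: u_cl = 0.717 + 0.787 = 1.5040.
Relativistic: u_rel = (0.717 + 0.787) / (1 + 0.717·0.787) = 1.5040/1.5643 = 0.9615.
Δ = 1.5040 − 0.9615 = 0.5425.
(The classical prediction exceeds c; the relativistic result does not.)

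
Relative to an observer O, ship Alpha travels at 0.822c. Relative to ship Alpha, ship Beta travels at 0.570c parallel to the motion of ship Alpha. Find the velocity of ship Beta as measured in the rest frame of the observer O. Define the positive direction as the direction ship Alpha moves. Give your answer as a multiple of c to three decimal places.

0.948c

With v = 0.822 and u' = 0.570 (in units of c),
u = (u' + v)/(1 + u'v/c²):
u = (0.570 + 0.822) / (1 + 0.570·0.822) = 1.3920/1.4685 = 0.9479
(Galilean addition would give +1.392c, exceeding c.)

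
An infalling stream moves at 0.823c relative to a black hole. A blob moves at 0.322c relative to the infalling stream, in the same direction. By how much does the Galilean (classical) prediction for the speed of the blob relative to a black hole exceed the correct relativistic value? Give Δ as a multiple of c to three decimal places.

Galilean: u_cl = 0.322 + 0.823 = 1.1450.
Relativistic: u_rel = (0.322 + 0.823) / (1 + 0.322·0.823) = 1.1450/1.2650 = 0.9051.
Δ = 1.1450 − 0.9051 = 0.2399.
(The classical prediction exceeds c; the relativistic result does not.)

Δ = 0.240c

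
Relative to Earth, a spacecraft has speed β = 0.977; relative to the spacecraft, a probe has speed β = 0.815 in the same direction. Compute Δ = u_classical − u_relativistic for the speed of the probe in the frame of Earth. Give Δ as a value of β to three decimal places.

Galilean: u_cl = 0.815 + 0.977 = 1.7920.
Relativistic: u_rel = (0.815 + 0.977) / (1 + 0.815·0.977) = 1.7920/1.7963 = 0.9976.
Δ = 1.7920 − 0.9976 = 0.7944.
(The classical prediction exceeds c; the relativistic result does not.)

Δ = 0.794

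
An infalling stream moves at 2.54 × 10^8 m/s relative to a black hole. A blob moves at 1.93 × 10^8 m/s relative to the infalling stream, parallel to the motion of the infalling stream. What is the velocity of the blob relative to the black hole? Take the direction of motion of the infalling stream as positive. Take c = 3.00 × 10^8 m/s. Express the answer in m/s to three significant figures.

2.89 × 10^8 m/s

In units of c (dividing by 3.00 × 10^8 m/s): v = 0.847, u' = 0.643.
u = (u' + v)/(1 + u'v/c²):
u = (0.643 + 0.847) / (1 + 0.643·0.847) = 1.4900/1.5447 = 0.9646
(Galilean addition would give +1.490c, exceeding c.)
Converting back: u = 0.9646 × 3.00 × 10^8 m/s.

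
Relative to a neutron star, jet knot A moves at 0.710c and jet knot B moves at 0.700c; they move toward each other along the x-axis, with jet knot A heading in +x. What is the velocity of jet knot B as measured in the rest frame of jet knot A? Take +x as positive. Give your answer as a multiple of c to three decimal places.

β_A = 0.710, β_B = -0.700.
Transform to A's frame with the inverse velocity-addition law: u' = (u − v)/(1 − uv/c²), taking u = β_B and v = β_A.
u' = (-0.700 − 0.710) / (1 − (0.710)(-0.700)) = -1.4100/1.4970 = -0.9419.

-0.942c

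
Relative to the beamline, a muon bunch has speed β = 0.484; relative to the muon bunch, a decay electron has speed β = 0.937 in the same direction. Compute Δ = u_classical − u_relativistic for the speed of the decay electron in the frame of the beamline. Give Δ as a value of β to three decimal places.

Δ = 0.443

Galilean: u_cl = 0.937 + 0.484 = 1.4210.
Relativistic: u_rel = (0.937 + 0.484) / (1 + 0.937·0.484) = 1.4210/1.4535 = 0.9776.
Δ = 1.4210 − 0.9776 = 0.4434.
(The classical prediction exceeds c; the relativistic result does not.)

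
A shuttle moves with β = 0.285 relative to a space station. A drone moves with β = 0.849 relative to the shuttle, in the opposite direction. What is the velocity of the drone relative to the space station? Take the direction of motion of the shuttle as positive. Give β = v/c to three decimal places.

With v = 0.285 and u' = -0.849 (in units of c),
u = (u' + v)/(1 + u'v/c²):
u = (-0.849 + 0.285) / (1 + (-0.849)·0.285) = -0.5640/0.7580 = -0.7440

β = -0.744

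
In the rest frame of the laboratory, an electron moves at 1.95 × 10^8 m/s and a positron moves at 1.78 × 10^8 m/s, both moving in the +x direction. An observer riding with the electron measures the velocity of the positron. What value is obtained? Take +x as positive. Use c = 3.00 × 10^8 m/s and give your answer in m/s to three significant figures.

β_A = 0.650, β_B = 0.593 (dividing each by c = 3.00 × 10^8 m/s).
Transform to A's frame with the inverse velocity-addition law: u' = (u − v)/(1 − uv/c²), taking u = β_B and v = β_A.
u' = (0.593 − 0.650) / (1 − (0.650)(0.593)) = -0.0567/0.6143 = -0.0922.
u' = -0.0922 × 3.00 × 10^8 m/s.

-2.77 × 10^7 m/s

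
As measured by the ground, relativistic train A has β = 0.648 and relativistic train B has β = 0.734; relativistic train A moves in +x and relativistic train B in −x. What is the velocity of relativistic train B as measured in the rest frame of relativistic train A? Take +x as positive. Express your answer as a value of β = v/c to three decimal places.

β = -0.937

β_A = 0.648, β_B = -0.734.
Transform to A's frame with the inverse velocity-addition law: u' = (u − v)/(1 − uv/c²), taking u = β_B and v = β_A.
u' = (-0.734 − 0.648) / (1 − (0.648)(-0.734)) = -1.3820/1.4756 = -0.9365.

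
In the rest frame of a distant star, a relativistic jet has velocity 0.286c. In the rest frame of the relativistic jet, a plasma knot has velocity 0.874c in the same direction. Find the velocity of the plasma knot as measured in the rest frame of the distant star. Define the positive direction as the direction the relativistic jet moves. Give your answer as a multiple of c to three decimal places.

0.928c

With v = 0.286 and u' = 0.874 (in units of c),
u = (u' + v)/(1 + u'v/c²):
u = (0.874 + 0.286) / (1 + 0.874·0.286) = 1.1600/1.2500 = 0.9280
(Galilean addition would give +1.160c, exceeding c.)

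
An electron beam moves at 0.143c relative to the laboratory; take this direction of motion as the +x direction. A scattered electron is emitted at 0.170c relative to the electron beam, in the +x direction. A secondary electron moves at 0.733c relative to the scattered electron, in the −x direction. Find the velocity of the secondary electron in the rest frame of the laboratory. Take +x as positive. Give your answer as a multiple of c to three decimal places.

Apply u = (u' + v)/(1 + u'v/c²) successively, working outward toward the laboratory.
Start: velocity of the electron beam relative to the laboratory = 0.1430c.
Compose with the scattered electron (u' = 0.170 in the electron beam frame): u_1 = (0.170 + 0.143) / (1 + 0.170·0.143) = 0.3130/1.0243 = 0.3056.
Compose with the secondary electron (u' = -0.733 in the scattered electron frame): u_2 = (-0.733 + 0.306) / (1 + (-0.733)·0.306) = -0.4274/0.7760 = -0.5508.

-0.551c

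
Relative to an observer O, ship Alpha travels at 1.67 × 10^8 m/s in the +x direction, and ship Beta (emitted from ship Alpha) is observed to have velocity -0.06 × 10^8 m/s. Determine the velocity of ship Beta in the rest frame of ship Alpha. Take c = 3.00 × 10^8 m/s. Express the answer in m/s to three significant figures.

-1.71 × 10^8 m/s

v = 0.557c, u = -0.020c.
Invert the composition law: u' = (u − v)/(1 − uv/c²).
u' = (-0.020 − 0.557) / (1 − (-0.020)(0.557)) = -0.5767/1.0111 = -0.5703.
u' = -0.5703 × 3.00 × 10^8 m/s.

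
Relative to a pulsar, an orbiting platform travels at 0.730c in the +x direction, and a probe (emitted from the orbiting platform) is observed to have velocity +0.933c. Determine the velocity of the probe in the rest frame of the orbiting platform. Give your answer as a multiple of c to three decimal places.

Invert the composition law: u' = (u − v)/(1 − uv/c²).
u' = (0.933 − 0.730) / (1 − (0.933)(0.730)) = 0.2030/0.3189 = 0.6365.

+0.637c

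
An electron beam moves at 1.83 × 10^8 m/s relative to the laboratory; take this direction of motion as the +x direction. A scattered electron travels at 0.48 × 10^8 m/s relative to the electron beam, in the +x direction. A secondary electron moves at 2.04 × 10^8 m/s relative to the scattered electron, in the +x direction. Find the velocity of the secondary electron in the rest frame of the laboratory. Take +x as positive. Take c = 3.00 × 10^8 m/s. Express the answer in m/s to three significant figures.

2.81 × 10^8 m/s

Apply u = (u' + v)/(1 + u'v/c²) successively, working outward toward the laboratory.
(Dividing each given speed by c = 3.00 × 10^8 m/s to work in units of c.)
Start: velocity of the electron beam relative to the laboratory = 0.6100c.
Compose with the scattered electron (u' = 0.160 in the electron beam frame): u_1 = (0.160 + 0.610) / (1 + 0.160·0.610) = 0.7700/1.0976 = 0.7015.
Compose with the secondary electron (u' = 0.680 in the scattered electron frame): u_2 = (0.680 + 0.702) / (1 + 0.680·0.702) = 1.3815/1.4770 = 0.9353.
So u = 0.9353 × 3.00 × 10^8 m/s.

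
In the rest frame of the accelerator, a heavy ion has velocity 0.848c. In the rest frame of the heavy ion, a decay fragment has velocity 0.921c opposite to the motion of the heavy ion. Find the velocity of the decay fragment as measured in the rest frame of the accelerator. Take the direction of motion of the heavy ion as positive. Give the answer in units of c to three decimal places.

-0.333c

With v = 0.848 and u' = -0.921 (in units of c),
u = (u' + v)/(1 + u'v/c²):
u = (-0.921 + 0.848) / (1 + (-0.921)·0.848) = -0.0730/0.2190 = -0.3333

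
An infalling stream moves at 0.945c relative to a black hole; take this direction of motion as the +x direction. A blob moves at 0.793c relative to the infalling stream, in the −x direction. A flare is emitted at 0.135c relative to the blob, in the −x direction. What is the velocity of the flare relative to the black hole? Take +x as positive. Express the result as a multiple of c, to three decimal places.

Apply u = (u' + v)/(1 + u'v/c²) successively, working outward toward the black hole.
Start: velocity of the infalling stream relative to the black hole = 0.9450c.
Compose with the blob (u' = -0.793 in the infalling stream frame): u_1 = (-0.793 + 0.945) / (1 + (-0.793)·0.945) = 0.1520/0.2506 = 0.6065.
Compose with the flare (u' = -0.135 in the blob frame): u_2 = (-0.135 + 0.607) / (1 + (-0.135)·0.607) = 0.4715/0.9181 = 0.5136.

+0.514c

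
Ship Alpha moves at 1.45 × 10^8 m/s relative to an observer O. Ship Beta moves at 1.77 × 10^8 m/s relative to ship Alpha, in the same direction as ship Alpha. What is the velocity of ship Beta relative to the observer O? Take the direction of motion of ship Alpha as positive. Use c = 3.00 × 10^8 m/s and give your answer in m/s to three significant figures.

2.51 × 10^8 m/s

In units of c (dividing by 3.00 × 10^8 m/s): v = 0.483, u' = 0.590.
u = (u' + v)/(1 + u'v/c²):
u = (0.590 + 0.483) / (1 + 0.590·0.483) = 1.0733/1.2852 = 0.8352
Converting back: u = 0.8352 × 3.00 × 10^8 m/s.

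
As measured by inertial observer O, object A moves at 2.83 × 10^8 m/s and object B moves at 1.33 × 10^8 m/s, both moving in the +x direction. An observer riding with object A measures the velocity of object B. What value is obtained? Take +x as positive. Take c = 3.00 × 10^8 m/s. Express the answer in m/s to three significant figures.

-2.58 × 10^8 m/s

β_A = 0.943, β_B = 0.443 (dividing each by c = 3.00 × 10^8 m/s).
Transform to A's frame with the inverse velocity-addition law: u' = (u − v)/(1 − uv/c²), taking u = β_B and v = β_A.
u' = (0.443 − 0.943) / (1 − (0.943)(0.443)) = -0.5000/0.5818 = -0.8594.
u' = -0.8594 × 3.00 × 10^8 m/s.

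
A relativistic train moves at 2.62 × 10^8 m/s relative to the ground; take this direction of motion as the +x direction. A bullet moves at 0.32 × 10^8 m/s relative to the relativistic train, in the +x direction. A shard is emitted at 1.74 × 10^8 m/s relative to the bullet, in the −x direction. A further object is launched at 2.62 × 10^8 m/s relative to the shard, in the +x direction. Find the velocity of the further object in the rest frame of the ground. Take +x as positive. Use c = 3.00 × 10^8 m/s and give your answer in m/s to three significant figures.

+2.92 × 10^8 m/s

Apply u = (u' + v)/(1 + u'v/c²) successively, working outward toward the ground.
(Dividing each given speed by c = 3.00 × 10^8 m/s to work in units of c.)
Start: velocity of the relativistic train relative to the ground = 0.8733c.
Compose with the bullet (u' = 0.107 in the relativistic train frame): u_1 = (0.107 + 0.873) / (1 + 0.107·0.873) = 0.9800/1.0932 = 0.8965.
Compose with the shard (u' = -0.580 in the bullet frame): u_2 = (-0.580 + 0.896) / (1 + (-0.580)·0.896) = 0.3165/0.4800 = 0.6593.
Compose with the further object (u' = 0.873 in the shard frame): u_3 = (0.873 + 0.659) / (1 + 0.873·0.659) = 1.5326/1.5758 = 0.9726.
So u = 0.9726 × 3.00 × 10^8 m/s.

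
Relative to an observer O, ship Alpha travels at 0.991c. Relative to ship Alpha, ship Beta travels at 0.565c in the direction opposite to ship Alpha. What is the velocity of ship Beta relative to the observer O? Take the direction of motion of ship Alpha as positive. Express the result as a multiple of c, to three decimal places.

With v = 0.991 and u' = -0.565 (in units of c),
u = (u' + v)/(1 + u'v/c²):
u = (-0.565 + 0.991) / (1 + (-0.565)·0.991) = 0.4260/0.4401 = 0.9680

+0.968c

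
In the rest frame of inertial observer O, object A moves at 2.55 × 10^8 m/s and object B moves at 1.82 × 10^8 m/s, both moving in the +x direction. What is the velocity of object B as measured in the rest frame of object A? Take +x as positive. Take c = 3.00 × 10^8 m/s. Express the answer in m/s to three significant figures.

-1.51 × 10^8 m/s

β_A = 0.850, β_B = 0.607 (dividing each by c = 3.00 × 10^8 m/s).
Transform to A's frame with the inverse velocity-addition law: u' = (u − v)/(1 − uv/c²), taking u = β_B and v = β_A.
u' = (0.607 − 0.850) / (1 − (0.850)(0.607)) = -0.2433/0.4843 = -0.5024.
u' = -0.5024 × 3.00 × 10^8 m/s.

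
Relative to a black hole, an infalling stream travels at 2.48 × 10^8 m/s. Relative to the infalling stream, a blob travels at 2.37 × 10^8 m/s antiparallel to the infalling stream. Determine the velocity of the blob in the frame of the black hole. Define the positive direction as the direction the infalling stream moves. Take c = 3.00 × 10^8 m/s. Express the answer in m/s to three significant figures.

In units of c (dividing by 3.00 × 10^8 m/s): v = 0.827, u' = -0.790.
u = (u' + v)/(1 + u'v/c²):
u = (-0.790 + 0.827) / (1 + (-0.790)·0.827) = 0.0367/0.3469 = 0.1057
(Galilean addition would give +0.037c.)
Converting back: u = 0.1057 × 3.00 × 10^8 m/s.

+3.17 × 10^7 m/s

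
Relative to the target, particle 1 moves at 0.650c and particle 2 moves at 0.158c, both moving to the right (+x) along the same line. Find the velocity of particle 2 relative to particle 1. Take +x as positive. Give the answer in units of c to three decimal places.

-0.548c

β_A = 0.650, β_B = 0.158.
Transform to A's frame with the inverse velocity-addition law: u' = (u − v)/(1 − uv/c²), taking u = β_B and v = β_A.
u' = (0.158 − 0.650) / (1 − (0.650)(0.158)) = -0.4920/0.8973 = -0.5483.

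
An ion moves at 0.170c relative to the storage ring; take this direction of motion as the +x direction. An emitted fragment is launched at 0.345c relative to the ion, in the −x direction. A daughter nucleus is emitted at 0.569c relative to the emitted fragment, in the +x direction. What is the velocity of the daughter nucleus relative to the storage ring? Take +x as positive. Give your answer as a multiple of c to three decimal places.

+0.428c

Apply u = (u' + v)/(1 + u'v/c²) successively, working outward toward the storage ring.
Start: velocity of the ion relative to the storage ring = 0.1700c.
Compose with the emitted fragment (u' = -0.345 in the ion frame): u_1 = (-0.345 + 0.170) / (1 + (-0.345)·0.170) = -0.1750/0.9414 = -0.1859.
Compose with the daughter nucleus (u' = 0.569 in the emitted fragment frame): u_2 = (0.569 + (-0.186)) / (1 + 0.569·(-0.186)) = 0.3831/0.8942 = 0.4284.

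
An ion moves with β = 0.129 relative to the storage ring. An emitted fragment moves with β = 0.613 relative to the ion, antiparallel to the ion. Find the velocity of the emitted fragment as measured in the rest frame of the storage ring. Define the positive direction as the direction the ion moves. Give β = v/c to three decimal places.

With v = 0.129 and u' = -0.613 (in units of c),
u = (u' + v)/(1 + u'v/c²):
u = (-0.613 + 0.129) / (1 + (-0.613)·0.129) = -0.4840/0.9209 = -0.5256

β = -0.526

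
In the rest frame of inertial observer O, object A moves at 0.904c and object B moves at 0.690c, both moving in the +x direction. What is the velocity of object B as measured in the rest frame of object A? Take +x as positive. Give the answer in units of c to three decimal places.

-0.569c

β_A = 0.904, β_B = 0.690.
Transform to A's frame with the inverse velocity-addition law: u' = (u − v)/(1 − uv/c²), taking u = β_B and v = β_A.
u' = (0.690 − 0.904) / (1 − (0.904)(0.690)) = -0.2140/0.3762 = -0.5688.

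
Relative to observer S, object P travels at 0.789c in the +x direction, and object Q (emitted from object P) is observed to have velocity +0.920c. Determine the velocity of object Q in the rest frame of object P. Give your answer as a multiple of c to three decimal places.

+0.478c

Invert the composition law: u' = (u − v)/(1 − uv/c²).
u' = (0.920 − 0.789) / (1 − (0.920)(0.789)) = 0.1310/0.2741 = 0.4779.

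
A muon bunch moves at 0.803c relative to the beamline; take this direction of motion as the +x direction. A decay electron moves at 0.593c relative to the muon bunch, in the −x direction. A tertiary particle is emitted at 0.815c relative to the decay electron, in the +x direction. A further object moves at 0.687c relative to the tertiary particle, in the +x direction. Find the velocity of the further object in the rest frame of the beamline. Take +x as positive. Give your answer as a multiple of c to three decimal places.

+0.984c

Apply u = (u' + v)/(1 + u'v/c²) successively, working outward toward the beamline.
Start: velocity of the muon bunch relative to the beamline = 0.8030c.
Compose with the decay electron (u' = -0.593 in the muon bunch frame): u_1 = (-0.593 + 0.803) / (1 + (-0.593)·0.803) = 0.2100/0.5238 = 0.4009.
Compose with the tertiary particle (u' = 0.815 in the decay electron frame): u_2 = (0.815 + 0.401) / (1 + 0.815·0.401) = 1.2159/1.3267 = 0.9165.
Compose with the further object (u' = 0.687 in the tertiary particle frame): u_3 = (0.687 + 0.916) / (1 + 0.687·0.916) = 1.6035/1.6296 = 0.9840.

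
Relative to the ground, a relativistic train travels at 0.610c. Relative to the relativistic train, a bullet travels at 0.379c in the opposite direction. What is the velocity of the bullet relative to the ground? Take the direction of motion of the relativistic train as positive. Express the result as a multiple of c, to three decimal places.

With v = 0.610 and u' = -0.379 (in units of c),
u = (u' + v)/(1 + u'v/c²):
u = (-0.379 + 0.610) / (1 + (-0.379)·0.610) = 0.2310/0.7688 = 0.3005
(Galilean addition would give +0.231c.)

+0.300c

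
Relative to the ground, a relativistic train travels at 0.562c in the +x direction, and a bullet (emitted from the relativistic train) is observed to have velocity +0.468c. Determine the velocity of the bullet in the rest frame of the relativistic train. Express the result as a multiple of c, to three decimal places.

-0.128c

Invert the composition law: u' = (u − v)/(1 − uv/c²).
u' = (0.468 − 0.562) / (1 − (0.468)(0.562)) = -0.0940/0.7370 = -0.1275.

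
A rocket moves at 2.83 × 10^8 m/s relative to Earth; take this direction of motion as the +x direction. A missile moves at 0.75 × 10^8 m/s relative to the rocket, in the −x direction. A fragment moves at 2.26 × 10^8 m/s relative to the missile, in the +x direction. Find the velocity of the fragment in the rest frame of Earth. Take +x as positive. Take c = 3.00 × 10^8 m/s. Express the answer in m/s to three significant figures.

+2.96 × 10^8 m/s

Apply u = (u' + v)/(1 + u'v/c²) successively, working outward toward Earth.
(Dividing each given speed by c = 3.00 × 10^8 m/s to work in units of c.)
Start: velocity of the rocket relative to Earth = 0.9433c.
Compose with the missile (u' = -0.250 in the rocket frame): u_1 = (-0.250 + 0.943) / (1 + (-0.250)·0.943) = 0.6933/0.7642 = 0.9073.
Compose with the fragment (u' = 0.753 in the missile frame): u_2 = (0.753 + 0.907) / (1 + 0.753·0.907) = 1.6606/1.6835 = 0.9864.
So u = 0.9864 × 3.00 × 10^8 m/s.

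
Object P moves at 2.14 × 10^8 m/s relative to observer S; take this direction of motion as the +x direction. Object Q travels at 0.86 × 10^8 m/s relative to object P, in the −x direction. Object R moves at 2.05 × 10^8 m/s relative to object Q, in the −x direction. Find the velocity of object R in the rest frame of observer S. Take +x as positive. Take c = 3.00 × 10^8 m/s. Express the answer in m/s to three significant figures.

Apply u = (u' + v)/(1 + u'v/c²) successively, working outward toward observer S.
(Dividing each given speed by c = 3.00 × 10^8 m/s to work in units of c.)
Start: velocity of object P relative to observer S = 0.7133c.
Compose with object Q (u' = -0.287 in object P frame): u_1 = (-0.287 + 0.713) / (1 + (-0.287)·0.713) = 0.4267/0.7955 = 0.5363.
Compose with object R (u' = -0.683 in object Q frame): u_2 = (-0.683 + 0.536) / (1 + (-0.683)·0.536) = -0.1470/0.6335 = -0.2320.
So u = -0.2320 × 3.00 × 10^8 m/s.

-6.96 × 10^7 m/s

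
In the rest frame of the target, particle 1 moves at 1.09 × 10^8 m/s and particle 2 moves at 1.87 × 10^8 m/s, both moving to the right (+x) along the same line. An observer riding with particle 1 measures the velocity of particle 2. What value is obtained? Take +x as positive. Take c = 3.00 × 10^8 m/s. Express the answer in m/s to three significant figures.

+1.01 × 10^8 m/s

β_A = 0.363, β_B = 0.623 (dividing each by c = 3.00 × 10^8 m/s).
Transform to A's frame with the inverse velocity-addition law: u' = (u − v)/(1 − uv/c²), taking u = β_B and v = β_A.
u' = (0.623 − 0.363) / (1 − (0.363)(0.623)) = 0.2600/0.7735 = 0.3361.
u' = 0.3361 × 3.00 × 10^8 m/s.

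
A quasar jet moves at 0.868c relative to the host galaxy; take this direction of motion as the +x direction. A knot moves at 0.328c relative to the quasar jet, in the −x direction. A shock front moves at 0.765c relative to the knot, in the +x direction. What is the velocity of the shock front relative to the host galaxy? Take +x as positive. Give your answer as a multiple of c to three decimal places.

Apply u = (u' + v)/(1 + u'v/c²) successively, working outward toward the host galaxy.
Start: velocity of the quasar jet relative to the host galaxy = 0.8680c.
Compose with the knot (u' = -0.328 in the quasar jet frame): u_1 = (-0.328 + 0.868) / (1 + (-0.328)·0.868) = 0.5400/0.7153 = 0.7549.
Compose with the shock front (u' = 0.765 in the knot frame): u_2 = (0.765 + 0.755) / (1 + 0.765·0.755) = 1.5199/1.5775 = 0.9635.

+0.963c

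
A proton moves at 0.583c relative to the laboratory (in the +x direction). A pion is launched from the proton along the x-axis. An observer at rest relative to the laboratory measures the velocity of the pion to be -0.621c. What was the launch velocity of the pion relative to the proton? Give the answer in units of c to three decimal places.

-0.884c

Invert the composition law: u' = (u − v)/(1 − uv/c²).
u' = (-0.621 − 0.583) / (1 − (-0.621)(0.583)) = -1.2040/1.3620 = -0.8840.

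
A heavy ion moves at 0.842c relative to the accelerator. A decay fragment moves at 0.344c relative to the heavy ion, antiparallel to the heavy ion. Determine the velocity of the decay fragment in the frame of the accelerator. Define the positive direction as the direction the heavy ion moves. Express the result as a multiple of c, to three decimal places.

+0.701c

With v = 0.842 and u' = -0.344 (in units of c),
u = (u' + v)/(1 + u'v/c²):
u = (-0.344 + 0.842) / (1 + (-0.344)·0.842) = 0.4980/0.7104 = 0.7011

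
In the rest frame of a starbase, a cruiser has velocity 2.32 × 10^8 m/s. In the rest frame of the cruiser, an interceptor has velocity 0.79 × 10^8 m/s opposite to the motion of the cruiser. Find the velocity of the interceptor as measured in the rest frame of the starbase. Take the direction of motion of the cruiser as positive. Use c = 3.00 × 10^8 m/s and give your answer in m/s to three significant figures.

+1.92 × 10^8 m/s

In units of c (dividing by 3.00 × 10^8 m/s): v = 0.773, u' = -0.263.
u = (u' + v)/(1 + u'v/c²):
u = (-0.263 + 0.773) / (1 + (-0.263)·0.773) = 0.5100/0.7964 = 0.6404
(Galilean addition would give +0.510c.)
Converting back: u = 0.6404 × 3.00 × 10^8 m/s.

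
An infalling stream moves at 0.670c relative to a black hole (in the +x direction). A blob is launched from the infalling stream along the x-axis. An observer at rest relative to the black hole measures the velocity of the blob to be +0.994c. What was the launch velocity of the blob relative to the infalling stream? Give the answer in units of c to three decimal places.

+0.970c

Invert the composition law: u' = (u − v)/(1 − uv/c²).
u' = (0.994 − 0.670) / (1 − (0.994)(0.670)) = 0.3240/0.3340 = 0.9700.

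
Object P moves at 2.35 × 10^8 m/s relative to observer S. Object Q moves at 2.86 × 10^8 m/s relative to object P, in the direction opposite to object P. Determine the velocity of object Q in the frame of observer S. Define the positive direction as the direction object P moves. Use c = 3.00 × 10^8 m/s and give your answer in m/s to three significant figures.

-2.01 × 10^8 m/s

In units of c (dividing by 3.00 × 10^8 m/s): v = 0.783, u' = -0.953.
u = (u' + v)/(1 + u'v/c²):
u = (-0.953 + 0.783) / (1 + (-0.953)·0.783) = -0.1700/0.2532 = -0.6713
Converting back: u = -0.6713 × 3.00 × 10^8 m/s.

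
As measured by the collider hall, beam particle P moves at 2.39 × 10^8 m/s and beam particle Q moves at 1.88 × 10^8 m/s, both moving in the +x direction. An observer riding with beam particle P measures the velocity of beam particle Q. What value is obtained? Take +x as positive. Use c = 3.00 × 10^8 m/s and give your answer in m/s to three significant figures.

-1.02 × 10^8 m/s

β_A = 0.797, β_B = 0.627 (dividing each by c = 3.00 × 10^8 m/s).
Transform to A's frame with the inverse velocity-addition law: u' = (u − v)/(1 − uv/c²), taking u = β_B and v = β_A.
u' = (0.627 − 0.797) / (1 − (0.797)(0.627)) = -0.1700/0.5008 = -0.3395.
u' = -0.3395 × 3.00 × 10^8 m/s.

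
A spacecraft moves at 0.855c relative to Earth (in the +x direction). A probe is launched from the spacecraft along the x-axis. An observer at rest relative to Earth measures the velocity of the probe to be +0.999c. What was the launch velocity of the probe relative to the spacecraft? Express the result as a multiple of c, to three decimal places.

Invert the composition law: u' = (u − v)/(1 − uv/c²).
u' = (0.999 − 0.855) / (1 − (0.999)(0.855)) = 0.1440/0.1459 = 0.9873.

+0.987c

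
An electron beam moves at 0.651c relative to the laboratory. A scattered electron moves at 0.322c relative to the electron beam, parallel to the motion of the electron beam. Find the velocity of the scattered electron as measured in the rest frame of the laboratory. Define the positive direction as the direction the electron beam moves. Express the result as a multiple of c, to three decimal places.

0.804c

With v = 0.651 and u' = 0.322 (in units of c),
u = (u' + v)/(1 + u'v/c²):
u = (0.322 + 0.651) / (1 + 0.322·0.651) = 0.9730/1.2096 = 0.8044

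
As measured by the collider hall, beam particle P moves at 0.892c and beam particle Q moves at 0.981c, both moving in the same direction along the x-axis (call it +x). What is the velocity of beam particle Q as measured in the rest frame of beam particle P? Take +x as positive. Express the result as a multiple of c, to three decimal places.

β_A = 0.892, β_B = 0.981.
Transform to A's frame with the inverse velocity-addition law: u' = (u − v)/(1 − uv/c²), taking u = β_B and v = β_A.
u' = (0.981 − 0.892) / (1 − (0.892)(0.981)) = 0.0890/0.1249 = 0.7123.

+0.712c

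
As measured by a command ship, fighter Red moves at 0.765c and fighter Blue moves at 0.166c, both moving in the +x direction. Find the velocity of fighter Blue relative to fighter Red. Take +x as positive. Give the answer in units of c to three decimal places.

-0.686c

β_A = 0.765, β_B = 0.166.
Transform to A's frame with the inverse velocity-addition law: u' = (u − v)/(1 − uv/c²), taking u = β_B and v = β_A.
u' = (0.166 − 0.765) / (1 − (0.765)(0.166)) = -0.5990/0.8730 = -0.6861.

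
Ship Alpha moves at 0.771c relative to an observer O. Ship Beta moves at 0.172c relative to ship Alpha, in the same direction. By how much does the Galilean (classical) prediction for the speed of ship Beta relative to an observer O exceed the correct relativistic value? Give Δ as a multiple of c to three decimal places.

Galilean: u_cl = 0.172 + 0.771 = 0.9430.
Relativistic: u_rel = (0.172 + 0.771) / (1 + 0.172·0.771) = 0.9430/1.1326 = 0.8326.
Δ = 0.9430 − 0.8326 = 0.1104.

Δ = 0.110c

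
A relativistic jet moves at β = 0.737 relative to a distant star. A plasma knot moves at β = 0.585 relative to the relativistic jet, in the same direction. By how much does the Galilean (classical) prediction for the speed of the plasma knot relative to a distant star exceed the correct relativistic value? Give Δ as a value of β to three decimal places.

Galilean: u_cl = 0.585 + 0.737 = 1.3220.
Relativistic: u_rel = (0.585 + 0.737) / (1 + 0.585·0.737) = 1.3220/1.4311 = 0.9237.
Δ = 1.3220 − 0.9237 = 0.3983.
(The classical prediction exceeds c; the relativistic result does not.)

Δ = 0.398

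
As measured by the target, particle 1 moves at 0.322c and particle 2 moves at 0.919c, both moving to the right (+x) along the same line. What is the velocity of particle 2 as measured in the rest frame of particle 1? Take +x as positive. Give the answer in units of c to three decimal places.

β_A = 0.322, β_B = 0.919.
Transform to A's frame with the inverse velocity-addition law: u' = (u − v)/(1 − uv/c²), taking u = β_B and v = β_A.
u' = (0.919 − 0.322) / (1 − (0.322)(0.919)) = 0.5970/0.7041 = 0.8479.

+0.848c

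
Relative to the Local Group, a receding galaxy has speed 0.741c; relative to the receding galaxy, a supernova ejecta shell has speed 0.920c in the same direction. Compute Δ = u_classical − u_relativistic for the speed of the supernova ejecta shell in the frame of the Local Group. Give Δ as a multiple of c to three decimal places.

Δ = 0.673c

Galilean: u_cl = 0.920 + 0.741 = 1.6610.
Relativistic: u_rel = (0.920 + 0.741) / (1 + 0.920·0.741) = 1.6610/1.6817 = 0.9877.
Δ = 1.6610 − 0.9877 = 0.6733.
(The classical prediction exceeds c; the relativistic result does not.)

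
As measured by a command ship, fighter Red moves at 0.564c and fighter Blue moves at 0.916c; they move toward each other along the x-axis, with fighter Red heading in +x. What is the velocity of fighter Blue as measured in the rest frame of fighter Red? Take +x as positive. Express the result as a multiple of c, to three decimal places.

-0.976c

β_A = 0.564, β_B = -0.916.
Transform to A's frame with the inverse velocity-addition law: u' = (u − v)/(1 − uv/c²), taking u = β_B and v = β_A.
u' = (-0.916 − 0.564) / (1 − (0.564)(-0.916)) = -1.4800/1.5166 = -0.9759.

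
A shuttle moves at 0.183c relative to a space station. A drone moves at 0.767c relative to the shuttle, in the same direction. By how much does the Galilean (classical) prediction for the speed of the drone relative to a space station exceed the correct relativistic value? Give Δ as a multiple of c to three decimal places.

Galilean: u_cl = 0.767 + 0.183 = 0.9500.
Relativistic: u_rel = (0.767 + 0.183) / (1 + 0.767·0.183) = 0.9500/1.1404 = 0.8331.
Δ = 0.9500 − 0.8331 = 0.1169.

Δ = 0.117c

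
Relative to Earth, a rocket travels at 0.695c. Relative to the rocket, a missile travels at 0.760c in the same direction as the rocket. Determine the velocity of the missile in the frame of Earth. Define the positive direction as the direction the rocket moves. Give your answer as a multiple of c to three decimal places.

0.952c

With v = 0.695 and u' = 0.760 (in units of c),
u = (u' + v)/(1 + u'v/c²):
u = (0.760 + 0.695) / (1 + 0.760·0.695) = 1.4550/1.5282 = 0.9521
(Galilean addition would give +1.455c, exceeding c.)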